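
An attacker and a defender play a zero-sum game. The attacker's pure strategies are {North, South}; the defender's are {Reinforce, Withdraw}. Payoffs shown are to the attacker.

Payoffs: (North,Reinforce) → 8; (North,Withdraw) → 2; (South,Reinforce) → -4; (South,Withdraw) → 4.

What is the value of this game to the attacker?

Row minima: North → 2, South → -4; maximin = 2.
Column maxima: Reinforce → 8, Withdraw → 4; minimax = 4.
2 ≠ 4, so there is no saddle point; optimal play is mixed.
Let the attacker play North with probability p. Expected payoff against Reinforce: 8p + (-4)(1−p) = 12p − 4; against Withdraw: 2p + 4(1−p) = −2p + 4.
Setting these equal: 12p − 4 = −2p + 4 ⇒ 14p = 8 ⇒ p = 4/7, and the value is (12)·(4/7) − 4 = 20/7.
For the defender: with q = P(Reinforce), equating North's and South's payoffs gives 6q + 2 = −8q + 4 ⇒ q = 1/7.

20/7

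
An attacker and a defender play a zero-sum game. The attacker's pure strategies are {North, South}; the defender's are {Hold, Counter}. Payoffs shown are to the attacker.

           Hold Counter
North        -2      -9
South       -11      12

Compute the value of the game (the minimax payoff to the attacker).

Row minima: North → -9, South → -11; maximin = -9.
Column maxima: Hold → -2, Counter → 12; minimax = -2.
-9 ≠ -2, so there is no saddle point; optimal play is mixed.
Let the attacker play North with probability p. Expected payoff against Hold: (-2)p + (-11)(1−p) = 9p − 11; against Counter: (-9)p + 12(1−p) = −21p + 12.
Setting these equal: 9p − 11 = −21p + 12 ⇒ 30p = 23 ⇒ p = 23/30, and the value is (9)·(23/30) − 11 = -41/10.
For the defender: with q = P(Hold), equating North's and South's payoffs gives 7q − 9 = −23q + 12 ⇒ q = 7/10.

-41/10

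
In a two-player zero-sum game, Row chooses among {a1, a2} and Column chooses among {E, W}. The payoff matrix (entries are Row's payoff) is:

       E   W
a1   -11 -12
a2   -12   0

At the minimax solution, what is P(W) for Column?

Row minima: a1 → -12, a2 → -12; maximin = -12.
Column maxima: E → -11, W → 0; minimax = -11.
-12 ≠ -11, so there is no saddle point; optimal play is mixed.
Let Row play a1 with probability p. Expected payoff against E: (-11)p + (-12)(1−p) = p − 12; against W: (-12)p + 0(1−p) = −12p.
Setting these equal: p − 12 = −12p ⇒ 13p = 12 ⇒ p = 12/13, and the value is (1)·(12/13) − 12 = -144/13.
For Column: with q = P(E), equating a1's and a2's payoffs gives q − 12 = −12q ⇒ q = 12/13.

1/13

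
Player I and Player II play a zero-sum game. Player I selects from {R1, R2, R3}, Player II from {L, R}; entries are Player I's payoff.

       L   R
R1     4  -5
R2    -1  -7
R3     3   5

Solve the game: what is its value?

Row minima: R1 → -5, R2 → -7, R3 → 3; maximin = 3.
Column maxima: L → 4, R → 5; minimax = 4.
3 ≠ 4, so there is no saddle point; optimal play is mixed.
R2 is strictly dominated by R1, so Player I never plays it.
On the remaining 2×2 (R1, R3 vs L, R):
Let Player I play R1 with probability p. Expected payoff against L: 4p + 3(1−p) = p + 3; against R: (-5)p + 5(1−p) = −10p + 5.
Setting these equal: p + 3 = −10p + 5 ⇒ 11p = 2 ⇒ p = 2/11, and the value is (1)·(2/11) + 3 = 35/11.
For Player II: with q = P(L), equating R1's and R3's payoffs gives 9q − 5 = −2q + 5 ⇒ q = 10/11.

35/11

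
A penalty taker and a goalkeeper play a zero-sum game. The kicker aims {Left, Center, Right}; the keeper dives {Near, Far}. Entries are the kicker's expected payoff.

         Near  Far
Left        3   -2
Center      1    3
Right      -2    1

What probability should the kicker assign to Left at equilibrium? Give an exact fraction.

2/7

Row minima: Left → -2, Center → 1, Right → -2; maximin = 1.
Column maxima: Near → 3, Far → 3; minimax = 3.
1 ≠ 3, so there is no saddle point; optimal play is mixed.
Right is strictly dominated by Center, so the kicker never plays it.
On the remaining 2×2 (Left, Center vs Near, Far):
Let the kicker play Left with probability p. Expected payoff against Near: 3p + 1(1−p) = 2p + 1; against Far: (-2)p + 3(1−p) = −5p + 3.
Setting these equal: 2p + 1 = −5p + 3 ⇒ 7p = 2 ⇒ p = 2/7, and the value is (2)·(2/7) + 1 = 11/7.
For the keeper: with q = P(Near), equating Left's and Center's payoffs gives 5q − 2 = −2q + 3 ⇒ q = 5/7.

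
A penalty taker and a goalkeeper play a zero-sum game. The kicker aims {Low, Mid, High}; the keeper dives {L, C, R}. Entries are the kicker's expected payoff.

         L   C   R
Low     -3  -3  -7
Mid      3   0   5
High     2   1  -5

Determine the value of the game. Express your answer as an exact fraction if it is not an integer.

Row minima: Low → -7, Mid → 0, High → -5; maximin = 0.
Column maxima: L → 3, C → 1, R → 5; minimax = 1.
0 ≠ 1, so there is no saddle point; optimal play is mixed.
Low is strictly dominated by Mid, so the kicker never plays it.
With Low eliminated, L is strictly dominated by C (it gives the kicker strictly more in every remaining row), so the keeper never plays it.
On the remaining 2×2 (Mid, High vs C, R):
Let the kicker play Mid with probability p. Expected payoff against C: 0p + 1(1−p) = −p + 1; against R: 5p + (-5)(1−p) = 10p − 5.
Setting these equal: −p + 1 = 10p − 5 ⇒ −11p = -6 ⇒ p = 6/11, and the value is (-1)·(6/11) + 1 = 5/11.
For the keeper: with q = P(C), equating Mid's and High's payoffs gives −5q + 5 = 6q − 5 ⇒ q = 10/11.

5/11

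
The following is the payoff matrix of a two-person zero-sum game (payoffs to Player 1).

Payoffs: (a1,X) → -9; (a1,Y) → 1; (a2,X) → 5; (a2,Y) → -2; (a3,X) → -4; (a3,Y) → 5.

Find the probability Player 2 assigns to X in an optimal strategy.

7/16

Row minima: a1 → -9, a2 → -2, a3 → -4; maximin = -2.
Column maxima: X → 5, Y → 5; minimax = 5.
-2 ≠ 5, so there is no saddle point; optimal play is mixed.
a1 is strictly dominated by a3, so Player 1 never plays it.
On the remaining 2×2 (a2, a3 vs X, Y):
Let Player 1 play a2 with probability p. Expected payoff against X: 5p + (-4)(1−p) = 9p − 4; against Y: (-2)p + 5(1−p) = −7p + 5.
Setting these equal: 9p − 4 = −7p + 5 ⇒ 16p = 9 ⇒ p = 9/16, and the value is (9)·(9/16) − 4 = 17/16.
For Player 2: with q = P(X), equating a2's and a3's payoffs gives 7q − 2 = −9q + 5 ⇒ q = 7/16.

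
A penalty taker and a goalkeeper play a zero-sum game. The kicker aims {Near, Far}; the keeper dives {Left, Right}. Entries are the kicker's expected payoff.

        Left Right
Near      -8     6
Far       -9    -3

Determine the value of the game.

-8

Row minima: Near → -8, Far → -9; maximin = -8.
Column maxima: Left → -8, Right → 6; minimax = -8.
Since maximin = minimax = -8, there is a saddle point and the value is -8.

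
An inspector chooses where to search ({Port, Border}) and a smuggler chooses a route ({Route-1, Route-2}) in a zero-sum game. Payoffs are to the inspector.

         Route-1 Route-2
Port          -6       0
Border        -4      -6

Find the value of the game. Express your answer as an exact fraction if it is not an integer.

-9/2

Row minima: Port → -6, Border → -6; maximin = -6.
Column maxima: Route-1 → -4, Route-2 → 0; minimax = -4.
-6 ≠ -4, so there is no saddle point; optimal play is mixed.
Let the inspector play Port with probability p. Expected payoff against Route-1: (-6)p + (-4)(1−p) = −2p − 4; against Route-2: 0p + (-6)(1−p) = 6p − 6.
Setting these equal: −2p − 4 = 6p − 6 ⇒ −8p = -2 ⇒ p = 1/4, and the value is (-2)·(1/4) − 4 = -9/2.
For the smuggler: with q = P(Route-1), equating Port's and Border's payoffs gives −6q = 2q − 6 ⇒ q = 3/4.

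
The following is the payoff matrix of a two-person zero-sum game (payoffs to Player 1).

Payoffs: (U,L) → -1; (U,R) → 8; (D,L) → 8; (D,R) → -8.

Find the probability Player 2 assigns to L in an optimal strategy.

16/25

Row minima: U → -1, D → -8; maximin = -1.
Column maxima: L → 8, R → 8; minimax = 8.
-1 ≠ 8, so there is no saddle point; optimal play is mixed.
Let Player 1 play U with probability p. Expected payoff against L: (-1)p + 8(1−p) = −9p + 8; against R: 8p + (-8)(1−p) = 16p − 8.
Setting these equal: −9p + 8 = 16p − 8 ⇒ −25p = -16 ⇒ p = 16/25, and the value is (-9)·(16/25) + 8 = 56/25.
For Player 2: with q = P(L), equating U's and D's payoffs gives −9q + 8 = 16q − 8 ⇒ q = 16/25.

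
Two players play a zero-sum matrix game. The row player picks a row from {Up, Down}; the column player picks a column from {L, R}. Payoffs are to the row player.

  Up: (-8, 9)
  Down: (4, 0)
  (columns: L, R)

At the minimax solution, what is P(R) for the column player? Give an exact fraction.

4/7

Row minima: Up → -8, Down → 0; maximin = 0.
Column maxima: L → 4, R → 9; minimax = 4.
0 ≠ 4, so there is no saddle point; optimal play is mixed.
Let the row player play Up with probability p. Expected payoff against L: (-8)p + 4(1−p) = −12p + 4; against R: 9p + 0(1−p) = 9p.
Setting these equal: −12p + 4 = 9p ⇒ −21p = -4 ⇒ p = 4/21, and the value is (-12)·(4/21) + 4 = 12/7.
For the column player: with q = P(L), equating Up's and Down's payoffs gives −17q + 9 = 4q ⇒ q = 3/7.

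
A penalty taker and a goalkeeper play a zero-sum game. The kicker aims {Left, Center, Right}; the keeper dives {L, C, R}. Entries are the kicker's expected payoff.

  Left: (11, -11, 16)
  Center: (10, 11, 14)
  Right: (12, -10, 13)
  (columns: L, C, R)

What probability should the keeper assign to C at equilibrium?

2/23

Row minima: Left → -11, Center → 10, Right → -10; maximin = 10.
Column maxima: L → 12, C → 11, R → 16; minimax = 11.
10 ≠ 11, so there is no saddle point; optimal play is mixed.
R is strictly dominated by L (it gives the kicker strictly more in every row), so the keeper never plays it.
With R eliminated, Left is strictly dominated by Right (Right gives the kicker strictly more in every remaining column), so the kicker never plays it.
On the remaining 2×2 (Center, Right vs L, C):
Let the kicker play Center with probability p. Expected payoff against L: 10p + 12(1−p) = −2p + 12; against C: 11p + (-10)(1−p) = 21p − 10.
Setting these equal: −2p + 12 = 21p − 10 ⇒ −23p = -22 ⇒ p = 22/23, and the value is (-2)·(22/23) + 12 = 232/23.
For the keeper: with q = P(L), equating Center's and Right's payoffs gives −q + 11 = 22q − 10 ⇒ q = 21/23.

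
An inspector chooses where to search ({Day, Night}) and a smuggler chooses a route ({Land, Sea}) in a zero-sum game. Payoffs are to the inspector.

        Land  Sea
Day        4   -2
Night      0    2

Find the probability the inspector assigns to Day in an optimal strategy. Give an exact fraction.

1/4

Row minima: Day → -2, Night → 0; maximin = 0.
Column maxima: Land → 4, Sea → 2; minimax = 2.
0 ≠ 2, so there is no saddle point; optimal play is mixed.
Let the inspector play Day with probability p. Expected payoff against Land: 4p + 0(1−p) = 4p; against Sea: (-2)p + 2(1−p) = −4p + 2.
Setting these equal: 4p = −4p + 2 ⇒ 8p = 2 ⇒ p = 1/4, and the value is (4)·(1/4) = 1.
For the smuggler: with q = P(Land), equating Day's and Night's payoffs gives 6q − 2 = −2q + 2 ⇒ q = 1/2.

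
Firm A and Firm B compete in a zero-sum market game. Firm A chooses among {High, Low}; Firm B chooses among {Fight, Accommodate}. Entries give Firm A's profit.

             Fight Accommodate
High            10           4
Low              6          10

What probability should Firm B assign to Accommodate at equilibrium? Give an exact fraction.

2/5

Row minima: High → 4, Low → 6; maximin = 6.
Column maxima: Fight → 10, Accommodate → 10; minimax = 10.
6 ≠ 10, so there is no saddle point; optimal play is mixed.
Let Firm A play High with probability p. Expected payoff against Fight: 10p + 6(1−p) = 4p + 6; against Accommodate: 4p + 10(1−p) = −6p + 10.
Setting these equal: 4p + 6 = −6p + 10 ⇒ 10p = 4 ⇒ p = 2/5, and the value is (4)·(2/5) + 6 = 38/5.
For Firm B: with q = P(Fight), equating High's and Low's payoffs gives 6q + 4 = −4q + 10 ⇒ q = 3/5.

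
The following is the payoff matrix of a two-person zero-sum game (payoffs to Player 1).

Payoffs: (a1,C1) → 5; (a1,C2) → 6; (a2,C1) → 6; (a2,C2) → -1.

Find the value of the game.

41/8

Row minima: a1 → 5, a2 → -1; maximin = 5.
Column maxima: C1 → 6, C2 → 6; minimax = 6.
5 ≠ 6, so there is no saddle point; optimal play is mixed.
Let Player 1 play a1 with probability p. Expected payoff against C1: 5p + 6(1−p) = −p + 6; against C2: 6p + (-1)(1−p) = 7p − 1.
Setting these equal: −p + 6 = 7p − 1 ⇒ −8p = -7 ⇒ p = 7/8, and the value is (-1)·(7/8) + 6 = 41/8.
For Player 2: with q = P(C1), equating a1's and a2's payoffs gives −q + 6 = 7q − 1 ⇒ q = 7/8.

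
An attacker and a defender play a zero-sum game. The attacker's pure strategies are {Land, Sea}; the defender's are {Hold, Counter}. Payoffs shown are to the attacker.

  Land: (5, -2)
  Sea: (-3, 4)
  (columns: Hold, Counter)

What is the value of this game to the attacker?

1

Row minima: Land → -2, Sea → -3; maximin = -2.
Column maxima: Hold → 5, Counter → 4; minimax = 4.
-2 ≠ 4, so there is no saddle point; optimal play is mixed.
Let the attacker play Land with probability p. Expected payoff against Hold: 5p + (-3)(1−p) = 8p − 3; against Counter: (-2)p + 4(1−p) = −6p + 4.
Setting these equal: 8p − 3 = −6p + 4 ⇒ 14p = 7 ⇒ p = 1/2, and the value is (8)·(1/2) − 3 = 1.
For the defender: with q = P(Hold), equating Land's and Sea's payoffs gives 7q − 2 = −7q + 4 ⇒ q = 3/7.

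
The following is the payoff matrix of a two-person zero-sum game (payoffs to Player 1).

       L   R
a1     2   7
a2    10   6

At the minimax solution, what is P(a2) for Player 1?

5/9

Row minima: a1 → 2, a2 → 6; maximin = 6.
Column maxima: L → 10, R → 7; minimax = 7.
6 ≠ 7, so there is no saddle point; optimal play is mixed.
Let Player 1 play a1 with probability p. Expected payoff against L: 2p + 10(1−p) = −8p + 10; against R: 7p + 6(1−p) = p + 6.
Setting these equal: −8p + 10 = p + 6 ⇒ −9p = -4 ⇒ p = 4/9, and the value is (-8)·(4/9) + 10 = 58/9.
For Player 2: with q = P(L), equating a1's and a2's payoffs gives −5q + 7 = 4q + 6 ⇒ q = 1/9.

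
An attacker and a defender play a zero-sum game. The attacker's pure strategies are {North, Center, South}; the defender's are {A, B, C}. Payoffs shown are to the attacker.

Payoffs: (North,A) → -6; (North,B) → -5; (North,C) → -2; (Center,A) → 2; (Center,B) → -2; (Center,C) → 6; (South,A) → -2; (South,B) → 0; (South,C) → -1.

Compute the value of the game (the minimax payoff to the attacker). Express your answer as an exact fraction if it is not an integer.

-2/3

Row minima: North → -6, Center → -2, South → -2; maximin = -2.
Column maxima: A → 2, B → 0, C → 6; minimax = 0.
-2 ≠ 0, so there is no saddle point; optimal play is mixed.
North is strictly dominated by Center, so the attacker never plays it.
C is strictly dominated by A (it gives the attacker strictly more in every row), so the defender never plays it.
On the remaining 2×2 (Center, South vs A, B):
Let the attacker play Center with probability p. Expected payoff against A: 2p + (-2)(1−p) = 4p − 2; against B: (-2)p + 0(1−p) = −2p.
Setting these equal: 4p − 2 = −2p ⇒ 6p = 2 ⇒ p = 1/3, and the value is (4)·(1/3) − 2 = -2/3.
For the defender: with q = P(A), equating Center's and South's payoffs gives 4q − 2 = −2q ⇒ q = 1/3.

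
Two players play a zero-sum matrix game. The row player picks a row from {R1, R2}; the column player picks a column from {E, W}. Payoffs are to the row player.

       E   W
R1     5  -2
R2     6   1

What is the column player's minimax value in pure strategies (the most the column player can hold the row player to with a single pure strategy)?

Column maxima: E → 6, W → 1.
The smallest of these is 1.

1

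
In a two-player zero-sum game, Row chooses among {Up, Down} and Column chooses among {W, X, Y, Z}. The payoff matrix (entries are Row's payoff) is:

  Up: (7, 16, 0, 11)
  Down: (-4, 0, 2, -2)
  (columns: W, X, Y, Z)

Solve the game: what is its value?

14/13

Row minima: Up → 0, Down → -4; maximin = 0.
Column maxima: W → 7, X → 16, Y → 2, Z → 11; minimax = 2.
0 ≠ 2, so there is no saddle point; optimal play is mixed.
X is strictly dominated by W (it gives Row strictly more in every row), so Column never plays it.
Z is strictly dominated by W (it gives Row strictly more in every row), so Column never plays it.
On the remaining 2×2 (Up, Down vs W, Y):
Let Row play Up with probability p. Expected payoff against W: 7p + (-4)(1−p) = 11p − 4; against Y: 0p + 2(1−p) = −2p + 2.
Setting these equal: 11p − 4 = −2p + 2 ⇒ 13p = 6 ⇒ p = 6/13, and the value is (11)·(6/13) − 4 = 14/13.
For Column: with q = P(W), equating Up's and Down's payoffs gives 7q = −6q + 2 ⇒ q = 2/13.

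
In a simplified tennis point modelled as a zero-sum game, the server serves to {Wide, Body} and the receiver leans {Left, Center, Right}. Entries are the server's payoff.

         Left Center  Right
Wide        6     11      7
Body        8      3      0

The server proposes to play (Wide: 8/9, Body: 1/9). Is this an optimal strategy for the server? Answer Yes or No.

Yes

Against Left this mix gives (8/9)·6 + (1/9)·8 = 56/9.
Against Center this mix gives (8/9)·11 + (1/9)·3 = 91/9.
Against Right this mix gives (8/9)·7 + (1/9)·0 = 56/9.
All of the receiver's active replies (Left, Right) yield 56/9, and no column does worse for the server. The mix makes the receiver indifferent and guarantees 56/9, so it is optimal.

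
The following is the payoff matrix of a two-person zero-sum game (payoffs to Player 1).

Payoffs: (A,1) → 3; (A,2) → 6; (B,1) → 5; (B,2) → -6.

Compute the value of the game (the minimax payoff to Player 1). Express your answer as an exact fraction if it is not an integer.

Row minima: A → 3, B → -6; maximin = 3.
Column maxima: 1 → 5, 2 → 6; minimax = 5.
3 ≠ 5, so there is no saddle point; optimal play is mixed.
Let Player 1 play A with probability p. Expected payoff against 1: 3p + 5(1−p) = −2p + 5; against 2: 6p + (-6)(1−p) = 12p − 6.
Setting these equal: −2p + 5 = 12p − 6 ⇒ −14p = -11 ⇒ p = 11/14, and the value is (-2)·(11/14) + 5 = 24/7.
For Player 2: with q = P(1), equating A's and B's payoffs gives −3q + 6 = 11q − 6 ⇒ q = 6/7.

24/7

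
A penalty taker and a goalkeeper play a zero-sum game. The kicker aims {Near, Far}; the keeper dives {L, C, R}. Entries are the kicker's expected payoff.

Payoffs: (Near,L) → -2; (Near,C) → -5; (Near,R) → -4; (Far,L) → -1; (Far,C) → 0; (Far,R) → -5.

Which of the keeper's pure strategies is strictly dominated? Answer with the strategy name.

R holds the kicker's payoff strictly below L in every row: -4 < -2, -5 < -1.
So L is strictly dominated for the keeper.

L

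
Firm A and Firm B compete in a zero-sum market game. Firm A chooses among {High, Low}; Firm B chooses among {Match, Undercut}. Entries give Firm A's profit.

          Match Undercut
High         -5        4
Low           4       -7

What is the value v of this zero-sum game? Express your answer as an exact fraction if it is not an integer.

-19/20

Row minima: High → -5, Low → -7; maximin = -5.
Column maxima: Match → 4, Undercut → 4; minimax = 4.
-5 ≠ 4, so there is no saddle point; optimal play is mixed.
Let Firm A play High with probability p. Expected payoff against Match: (-5)p + 4(1−p) = −9p + 4; against Undercut: 4p + (-7)(1−p) = 11p − 7.
Setting these equal: −9p + 4 = 11p − 7 ⇒ −20p = -11 ⇒ p = 11/20, and the value is (-9)·(11/20) + 4 = -19/20.
For Firm B: with q = P(Match), equating High's and Low's payoffs gives −9q + 4 = 11q − 7 ⇒ q = 11/20.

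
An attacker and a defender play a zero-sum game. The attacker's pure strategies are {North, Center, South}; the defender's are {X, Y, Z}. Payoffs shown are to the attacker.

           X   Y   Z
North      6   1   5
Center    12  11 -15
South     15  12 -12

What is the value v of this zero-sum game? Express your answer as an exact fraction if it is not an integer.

18/7

Row minima: North → 1, Center → -15, South → -12; maximin = 1.
Column maxima: X → 15, Y → 12, Z → 5; minimax = 5.
1 ≠ 5, so there is no saddle point; optimal play is mixed.
Center is strictly dominated by South, so the attacker never plays it.
X is strictly dominated by Y (it gives the attacker strictly more in every row), so the defender never plays it.
On the remaining 2×2 (North, South vs Y, Z):
Let the attacker play North with probability p. Expected payoff against Y: 1p + 12(1−p) = −11p + 12; against Z: 5p + (-12)(1−p) = 17p − 12.
Setting these equal: −11p + 12 = 17p − 12 ⇒ −28p = -24 ⇒ p = 6/7, and the value is (-11)·(6/7) + 12 = 18/7.
For the defender: with q = P(Y), equating North's and South's payoffs gives −4q + 5 = 24q − 12 ⇒ q = 17/28.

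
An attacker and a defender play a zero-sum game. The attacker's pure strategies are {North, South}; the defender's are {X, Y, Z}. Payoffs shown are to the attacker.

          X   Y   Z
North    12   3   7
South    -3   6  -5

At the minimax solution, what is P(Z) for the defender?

Row minima: North → 3, South → -5; maximin = 3.
Column maxima: X → 12, Y → 6, Z → 7; minimax = 6.
3 ≠ 6, so there is no saddle point; optimal play is mixed.
X is strictly dominated by Z (it gives the attacker strictly more in every row), so the defender never plays it.
On the remaining 2×2 (North, South vs Y, Z):
Let the attacker play North with probability p. Expected payoff against Y: 3p + 6(1−p) = −3p + 6; against Z: 7p + (-5)(1−p) = 12p − 5.
Setting these equal: −3p + 6 = 12p − 5 ⇒ −15p = -11 ⇒ p = 11/15, and the value is (-3)·(11/15) + 6 = 19/5.
For the defender: with q = P(Y), equating North's and South's payoffs gives −4q + 7 = 11q − 5 ⇒ q = 4/5.

1/5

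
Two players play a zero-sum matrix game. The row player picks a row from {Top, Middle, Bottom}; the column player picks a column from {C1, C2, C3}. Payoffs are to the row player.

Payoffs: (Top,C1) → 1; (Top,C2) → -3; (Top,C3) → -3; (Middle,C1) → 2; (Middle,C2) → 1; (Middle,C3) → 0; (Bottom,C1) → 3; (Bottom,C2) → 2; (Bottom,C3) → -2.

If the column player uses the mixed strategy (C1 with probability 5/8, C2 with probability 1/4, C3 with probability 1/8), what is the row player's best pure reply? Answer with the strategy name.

Expected payoff of Top: (5/8)·1 + (1/4)·(-3) + (1/8)·(-3) = -1/2.
Expected payoff of Middle: (5/8)·2 + (1/4)·1 + (1/8)·0 = 3/2.
Expected payoff of Bottom: (5/8)·3 + (1/4)·2 + (1/8)·(-2) = 17/8.
The largest is 17/8, so the row player's best response is Bottom.

Bottom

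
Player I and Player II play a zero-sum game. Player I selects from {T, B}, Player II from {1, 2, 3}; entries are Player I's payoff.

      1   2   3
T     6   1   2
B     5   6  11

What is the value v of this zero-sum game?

31/6

Row minima: T → 1, B → 5; maximin = 5.
Column maxima: 1 → 6, 2 → 6, 3 → 11; minimax = 6.
5 ≠ 6, so there is no saddle point; optimal play is mixed.
3 is strictly dominated by 2 (it gives Player I strictly more in every row), so Player II never plays it.
On the remaining 2×2 (T, B vs 1, 2):
Let Player I play T with probability p. Expected payoff against 1: 6p + 5(1−p) = p + 5; against 2: 1p + 6(1−p) = −5p + 6.
Setting these equal: p + 5 = −5p + 6 ⇒ 6p = 1 ⇒ p = 1/6, and the value is (1)·(1/6) + 5 = 31/6.
For Player II: with q = P(1), equating T's and B's payoffs gives 5q + 1 = −q + 6 ⇒ q = 5/6.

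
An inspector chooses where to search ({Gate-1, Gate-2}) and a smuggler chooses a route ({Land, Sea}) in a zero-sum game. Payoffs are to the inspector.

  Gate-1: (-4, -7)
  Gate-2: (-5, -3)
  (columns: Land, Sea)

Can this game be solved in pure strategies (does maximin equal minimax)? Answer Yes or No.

Row minima: Gate-1 → -7, Gate-2 → -5; maximin = -5.
Column maxima: Land → -4, Sea → -3; minimax = -4.
-5 ≠ -4, so no pure-strategy equilibrium exists.

No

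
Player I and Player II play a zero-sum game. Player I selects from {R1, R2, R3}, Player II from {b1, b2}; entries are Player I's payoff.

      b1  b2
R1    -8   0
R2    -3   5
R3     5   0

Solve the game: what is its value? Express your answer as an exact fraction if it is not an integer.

25/13

Row minima: R1 → -8, R2 → -3, R3 → 0; maximin = 0.
Column maxima: b1 → 5, b2 → 5; minimax = 5.
0 ≠ 5, so there is no saddle point; optimal play is mixed.
R1 is strictly dominated by R2, so Player I never plays it.
On the remaining 2×2 (R2, R3 vs b1, b2):
Let Player I play R2 with probability p. Expected payoff against b1: (-3)p + 5(1−p) = −8p + 5; against b2: 5p + 0(1−p) = 5p.
Setting these equal: −8p + 5 = 5p ⇒ −13p = -5 ⇒ p = 5/13, and the value is (-8)·(5/13) + 5 = 25/13.
For Player II: with q = P(b1), equating R2's and R3's payoffs gives −8q + 5 = 5q ⇒ q = 5/13.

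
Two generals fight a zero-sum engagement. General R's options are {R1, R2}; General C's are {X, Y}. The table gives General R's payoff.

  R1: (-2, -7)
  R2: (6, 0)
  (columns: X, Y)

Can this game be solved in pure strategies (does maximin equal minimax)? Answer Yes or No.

Yes

Row minima: R1 → -7, R2 → 0; maximin = 0.
Column maxima: X → 6, Y → 0; minimax = 0.
maximin = minimax = 0, so a saddle point exists.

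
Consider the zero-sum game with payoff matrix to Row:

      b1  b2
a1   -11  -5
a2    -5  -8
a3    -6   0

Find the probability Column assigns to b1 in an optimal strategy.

Row minima: a1 → -11, a2 → -8, a3 → -6; maximin = -6.
Column maxima: b1 → -5, b2 → 0; minimax = -5.
-6 ≠ -5, so there is no saddle point; optimal play is mixed.
a1 is strictly dominated by a3, so Row never plays it.
On the remaining 2×2 (a2, a3 vs b1, b2):
Let Row play a2 with probability p. Expected payoff against b1: (-5)p + (-6)(1−p) = p − 6; against b2: (-8)p + 0(1−p) = −8p.
Setting these equal: p − 6 = −8p ⇒ 9p = 6 ⇒ p = 2/3, and the value is (1)·(2/3) − 6 = -16/3.
For Column: with q = P(b1), equating a2's and a3's payoffs gives 3q − 8 = −6q ⇒ q = 8/9.

8/9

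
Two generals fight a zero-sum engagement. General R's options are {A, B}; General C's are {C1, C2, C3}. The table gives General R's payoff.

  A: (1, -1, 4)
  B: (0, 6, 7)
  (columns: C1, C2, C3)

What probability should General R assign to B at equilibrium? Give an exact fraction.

1/4

Row minima: A → -1, B → 0; maximin = 0.
Column maxima: C1 → 1, C2 → 6, C3 → 7; minimax = 1.
0 ≠ 1, so there is no saddle point; optimal play is mixed.
C3 is strictly dominated by C1 (it gives General R strictly more in every row), so General C never plays it.
On the remaining 2×2 (A, B vs C1, C2):
Let General R play A with probability p. Expected payoff against C1: 1p + 0(1−p) = p; against C2: (-1)p + 6(1−p) = −7p + 6.
Setting these equal: p = −7p + 6 ⇒ 8p = 6 ⇒ p = 3/4, and the value is (1)·(3/4) = 3/4.
For General C: with q = P(C1), equating A's and B's payoffs gives 2q − 1 = −6q + 6 ⇒ q = 7/8.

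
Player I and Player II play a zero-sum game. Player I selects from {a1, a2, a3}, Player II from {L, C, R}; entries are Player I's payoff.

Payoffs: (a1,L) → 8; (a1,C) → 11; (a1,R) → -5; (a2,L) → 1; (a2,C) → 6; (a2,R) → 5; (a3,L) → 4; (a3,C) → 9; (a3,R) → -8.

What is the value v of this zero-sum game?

45/17

Row minima: a1 → -5, a2 → 1, a3 → -8; maximin = 1.
Column maxima: L → 8, C → 11, R → 5; minimax = 5.
1 ≠ 5, so there is no saddle point; optimal play is mixed.
a3 is strictly dominated by a1, so Player I never plays it.
C is strictly dominated by L (it gives Player I strictly more in every row), so Player II never plays it.
On the remaining 2×2 (a1, a2 vs L, R):
Let Player I play a1 with probability p. Expected payoff against L: 8p + 1(1−p) = 7p + 1; against R: (-5)p + 5(1−p) = −10p + 5.
Setting these equal: 7p + 1 = −10p + 5 ⇒ 17p = 4 ⇒ p = 4/17, and the value is (7)·(4/17) + 1 = 45/17.
For Player II: with q = P(L), equating a1's and a2's payoffs gives 13q − 5 = −4q + 5 ⇒ q = 10/17.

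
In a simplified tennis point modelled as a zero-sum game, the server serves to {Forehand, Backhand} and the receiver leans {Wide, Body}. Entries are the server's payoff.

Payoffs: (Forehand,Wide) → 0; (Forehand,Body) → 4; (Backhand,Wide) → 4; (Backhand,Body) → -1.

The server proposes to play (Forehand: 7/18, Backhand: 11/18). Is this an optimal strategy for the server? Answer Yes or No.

No

Against Wide this mix gives (7/18)·0 + (11/18)·4 = 22/9.
Against Body this mix gives (7/18)·4 + (11/18)·(-1) = 17/18.
The receiver will play Body, holding the server to 17/18. Shifting weight toward the row that does better against Body would raise this floor (the equalizing mix achieves 16/9 against both Body and Wide), so the proposed strategy is not optimal.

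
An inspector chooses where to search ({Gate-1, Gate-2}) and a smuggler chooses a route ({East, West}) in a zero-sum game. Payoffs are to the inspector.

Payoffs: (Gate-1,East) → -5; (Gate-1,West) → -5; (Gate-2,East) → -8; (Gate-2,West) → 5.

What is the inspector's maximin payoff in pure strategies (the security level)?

-5

Row minima: Gate-1 → -5, Gate-2 → -8.
The best of these is -5.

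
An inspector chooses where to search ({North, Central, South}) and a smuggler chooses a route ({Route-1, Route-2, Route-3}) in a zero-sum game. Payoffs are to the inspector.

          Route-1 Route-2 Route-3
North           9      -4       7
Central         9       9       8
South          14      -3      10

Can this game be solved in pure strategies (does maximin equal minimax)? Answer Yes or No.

No

Row minima: North → -4, Central → 8, South → -3; maximin = 8.
Column maxima: Route-1 → 14, Route-2 → 9, Route-3 → 10; minimax = 9.
8 ≠ 9, so no pure-strategy equilibrium exists.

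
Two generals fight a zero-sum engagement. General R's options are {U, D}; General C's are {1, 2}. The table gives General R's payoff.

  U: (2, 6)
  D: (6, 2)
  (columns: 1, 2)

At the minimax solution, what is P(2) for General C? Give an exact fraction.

Row minima: U → 2, D → 2; maximin = 2.
Column maxima: 1 → 6, 2 → 6; minimax = 6.
2 ≠ 6, so there is no saddle point; optimal play is mixed.
Let General R play U with probability p. Expected payoff against 1: 2p + 6(1−p) = −4p + 6; against 2: 6p + 2(1−p) = 4p + 2.
Setting these equal: −4p + 6 = 4p + 2 ⇒ −8p = -4 ⇒ p = 1/2, and the value is (-4)·(1/2) + 6 = 4.
For General C: with q = P(1), equating U's and D's payoffs gives −4q + 6 = 4q + 2 ⇒ q = 1/2.

1/2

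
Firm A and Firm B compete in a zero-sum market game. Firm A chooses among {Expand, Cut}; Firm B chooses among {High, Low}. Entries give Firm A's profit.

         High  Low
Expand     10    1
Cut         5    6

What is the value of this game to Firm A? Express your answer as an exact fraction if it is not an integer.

11/2

Row minima: Expand → 1, Cut → 5; maximin = 5.
Column maxima: High → 10, Low → 6; minimax = 6.
5 ≠ 6, so there is no saddle point; optimal play is mixed.
Let Firm A play Expand with probability p. Expected payoff against High: 10p + 5(1−p) = 5p + 5; against Low: 1p + 6(1−p) = −5p + 6.
Setting these equal: 5p + 5 = −5p + 6 ⇒ 10p = 1 ⇒ p = 1/10, and the value is (5)·(1/10) + 5 = 11/2.
For Firm B: with q = P(High), equating Expand's and Cut's payoffs gives 9q + 1 = −q + 6 ⇒ q = 1/2.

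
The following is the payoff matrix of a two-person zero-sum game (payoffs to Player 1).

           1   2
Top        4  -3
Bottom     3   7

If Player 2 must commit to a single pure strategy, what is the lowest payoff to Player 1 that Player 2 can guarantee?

Column maxima: 1 → 4, 2 → 7.
The smallest of these is 4.

4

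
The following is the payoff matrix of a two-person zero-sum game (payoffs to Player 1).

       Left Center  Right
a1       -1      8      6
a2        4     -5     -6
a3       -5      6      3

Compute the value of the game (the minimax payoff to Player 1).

Row minima: a1 → -1, a2 → -6, a3 → -5; maximin = -1.
Column maxima: Left → 4, Center → 8, Right → 6; minimax = 4.
-1 ≠ 4, so there is no saddle point; optimal play is mixed.
a3 is strictly dominated by a1, so Player 1 never plays it.
Center is strictly dominated by Right (it gives Player 1 strictly more in every row), so Player 2 never plays it.
On the remaining 2×2 (a1, a2 vs Left, Right):
Let Player 1 play a1 with probability p. Expected payoff against Left: (-1)p + 4(1−p) = −5p + 4; against Right: 6p + (-6)(1−p) = 12p − 6.
Setting these equal: −5p + 4 = 12p − 6 ⇒ −17p = -10 ⇒ p = 10/17, and the value is (-5)·(10/17) + 4 = 18/17.
For Player 2: with q = P(Left), equating a1's and a2's payoffs gives −7q + 6 = 10q − 6 ⇒ q = 12/17.

18/17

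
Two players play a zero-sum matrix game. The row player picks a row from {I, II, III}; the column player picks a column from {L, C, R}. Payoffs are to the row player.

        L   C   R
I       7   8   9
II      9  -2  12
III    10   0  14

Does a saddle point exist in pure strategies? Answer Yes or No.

No

Row minima: I → 7, II → -2, III → 0; maximin = 7.
Column maxima: L → 10, C → 8, R → 14; minimax = 8.
7 ≠ 8, so no pure-strategy equilibrium exists.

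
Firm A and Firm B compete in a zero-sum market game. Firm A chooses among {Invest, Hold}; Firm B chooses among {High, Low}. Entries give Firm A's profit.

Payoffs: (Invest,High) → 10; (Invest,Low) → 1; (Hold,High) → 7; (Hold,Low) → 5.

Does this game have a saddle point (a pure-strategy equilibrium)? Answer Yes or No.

Row minima: Invest → 1, Hold → 5; maximin = 5.
Column maxima: High → 10, Low → 5; minimax = 5.
maximin = minimax = 5, so a saddle point exists.

Yes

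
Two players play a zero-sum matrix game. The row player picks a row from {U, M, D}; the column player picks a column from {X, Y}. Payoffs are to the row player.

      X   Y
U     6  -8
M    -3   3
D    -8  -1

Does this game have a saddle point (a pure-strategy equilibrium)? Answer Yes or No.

No

Row minima: U → -8, M → -3, D → -8; maximin = -3.
Column maxima: X → 6, Y → 3; minimax = 3.
-3 ≠ 3, so no pure-strategy equilibrium exists.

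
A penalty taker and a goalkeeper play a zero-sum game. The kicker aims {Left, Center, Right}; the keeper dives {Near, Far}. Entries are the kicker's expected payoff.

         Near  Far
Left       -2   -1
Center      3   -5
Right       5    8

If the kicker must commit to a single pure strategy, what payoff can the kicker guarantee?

5

Row minima: Left → -2, Center → -5, Right → 5.
The best of these is 5.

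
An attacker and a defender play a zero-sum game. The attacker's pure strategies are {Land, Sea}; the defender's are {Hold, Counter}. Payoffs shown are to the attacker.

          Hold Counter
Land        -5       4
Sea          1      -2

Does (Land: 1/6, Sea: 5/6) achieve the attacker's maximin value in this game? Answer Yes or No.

Against Hold this mix gives (1/6)·(-5) + (5/6)·1 = 0.
Against Counter this mix gives (1/6)·4 + (5/6)·(-2) = -1.
The defender will play Counter, holding the attacker to -1. Shifting weight toward the row that does better against Counter would raise this floor (the equalizing mix achieves -1/2 against both Counter and Hold), so the proposed strategy is not optimal.

No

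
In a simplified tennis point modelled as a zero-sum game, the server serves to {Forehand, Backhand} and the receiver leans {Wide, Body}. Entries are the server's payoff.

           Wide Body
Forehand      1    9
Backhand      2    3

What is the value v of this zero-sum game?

Row minima: Forehand → 1, Backhand → 2; maximin = 2.
Column maxima: Wide → 2, Body → 9; minimax = 2.
Since maximin = minimax = 2, there is a saddle point and the value is 2.

2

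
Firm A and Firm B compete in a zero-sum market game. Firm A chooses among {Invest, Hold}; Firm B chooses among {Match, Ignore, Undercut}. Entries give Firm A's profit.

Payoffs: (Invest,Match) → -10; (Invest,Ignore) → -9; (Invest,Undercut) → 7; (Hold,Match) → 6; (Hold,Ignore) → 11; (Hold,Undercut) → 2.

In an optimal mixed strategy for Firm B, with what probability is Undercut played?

Row minima: Invest → -10, Hold → 2; maximin = 2.
Column maxima: Match → 6, Ignore → 11, Undercut → 7; minimax = 6.
2 ≠ 6, so there is no saddle point; optimal play is mixed.
Ignore is strictly dominated by Match (it gives Firm A strictly more in every row), so Firm B never plays it.
On the remaining 2×2 (Invest, Hold vs Match, Undercut):
Let Firm A play Invest with probability p. Expected payoff against Match: (-10)p + 6(1−p) = −16p + 6; against Undercut: 7p + 2(1−p) = 5p + 2.
Setting these equal: −16p + 6 = 5p + 2 ⇒ −21p = -4 ⇒ p = 4/21, and the value is (-16)·(4/21) + 6 = 62/21.
For Firm B: with q = P(Match), equating Invest's and Hold's payoffs gives −17q + 7 = 4q + 2 ⇒ q = 5/21.

16/21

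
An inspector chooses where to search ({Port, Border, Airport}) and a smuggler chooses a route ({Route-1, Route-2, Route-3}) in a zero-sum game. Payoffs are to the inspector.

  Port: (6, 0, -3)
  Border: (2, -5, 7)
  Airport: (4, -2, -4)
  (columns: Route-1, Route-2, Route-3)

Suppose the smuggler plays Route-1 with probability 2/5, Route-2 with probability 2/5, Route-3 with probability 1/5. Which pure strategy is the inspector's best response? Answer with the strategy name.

Expected payoff of Port: (2/5)·6 + (2/5)·0 + (1/5)·(-3) = 9/5.
Expected payoff of Border: (2/5)·2 + (2/5)·(-5) + (1/5)·7 = 1/5.
Expected payoff of Airport: (2/5)·4 + (2/5)·(-2) + (1/5)·(-4) = 0.
The largest is 9/5, so the inspector's best response is Port.

Port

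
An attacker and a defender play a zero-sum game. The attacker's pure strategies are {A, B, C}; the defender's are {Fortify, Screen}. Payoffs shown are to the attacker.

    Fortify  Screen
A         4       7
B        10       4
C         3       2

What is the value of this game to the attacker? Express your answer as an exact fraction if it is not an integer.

Row minima: A → 4, B → 4, C → 2; maximin = 4.
Column maxima: Fortify → 10, Screen → 7; minimax = 7.
4 ≠ 7, so there is no saddle point; optimal play is mixed.
C is strictly dominated by A, so the attacker never plays it.
On the remaining 2×2 (A, B vs Fortify, Screen):
Let the attacker play A with probability p. Expected payoff against Fortify: 4p + 10(1−p) = −6p + 10; against Screen: 7p + 4(1−p) = 3p + 4.
Setting these equal: −6p + 10 = 3p + 4 ⇒ −9p = -6 ⇒ p = 2/3, and the value is (-6)·(2/3) + 10 = 6.
For the defender: with q = P(Fortify), equating A's and B's payoffs gives −3q + 7 = 6q + 4 ⇒ q = 1/3.

6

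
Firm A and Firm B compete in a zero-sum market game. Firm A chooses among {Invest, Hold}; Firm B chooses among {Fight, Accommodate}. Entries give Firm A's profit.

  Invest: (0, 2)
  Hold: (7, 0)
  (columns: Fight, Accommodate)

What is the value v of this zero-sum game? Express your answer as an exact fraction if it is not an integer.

14/9

Row minima: Invest → 0, Hold → 0; maximin = 0.
Column maxima: Fight → 7, Accommodate → 2; minimax = 2.
0 ≠ 2, so there is no saddle point; optimal play is mixed.
Let Firm A play Invest with probability p. Expected payoff against Fight: 0p + 7(1−p) = −7p + 7; against Accommodate: 2p + 0(1−p) = 2p.
Setting these equal: −7p + 7 = 2p ⇒ −9p = -7 ⇒ p = 7/9, and the value is (-7)·(7/9) + 7 = 14/9.
For Firm B: with q = P(Fight), equating Invest's and Hold's payoffs gives −2q + 2 = 7q ⇒ q = 2/9.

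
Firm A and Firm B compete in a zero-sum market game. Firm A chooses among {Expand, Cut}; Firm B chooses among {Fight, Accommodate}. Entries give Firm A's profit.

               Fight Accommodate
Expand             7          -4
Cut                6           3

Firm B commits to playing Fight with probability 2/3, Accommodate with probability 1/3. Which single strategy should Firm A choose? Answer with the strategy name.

Cut

Expected payoff of Expand: (2/3)·7 + (1/3)·(-4) = 10/3.
Expected payoff of Cut: (2/3)·6 + (1/3)·3 = 5.
The largest is 5, so Firm A's best response is Cut.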